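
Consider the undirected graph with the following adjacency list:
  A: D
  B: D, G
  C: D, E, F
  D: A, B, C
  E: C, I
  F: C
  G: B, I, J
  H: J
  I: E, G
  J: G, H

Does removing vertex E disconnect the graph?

Deleting E leaves 1 component (was 1) (its neighbors C, I remain connected to each other), so E is not a cut vertex.

No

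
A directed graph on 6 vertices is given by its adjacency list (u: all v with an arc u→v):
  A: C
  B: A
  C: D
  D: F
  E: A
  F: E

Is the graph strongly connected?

There is no directed path from C to B, so the graph is not strongly connected.

No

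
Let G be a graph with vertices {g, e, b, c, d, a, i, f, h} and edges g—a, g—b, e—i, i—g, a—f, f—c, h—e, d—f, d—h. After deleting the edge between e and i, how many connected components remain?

e and i are still connected via e-h-d-f-a-g-i, so the component count stays at 1.

1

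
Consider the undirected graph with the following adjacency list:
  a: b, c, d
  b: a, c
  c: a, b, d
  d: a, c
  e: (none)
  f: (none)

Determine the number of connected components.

3

e is isolated — a component by itself.
f is isolated — a component by itself.
Starting from a we can reach a, b, c, d. That is one component of size 4.
Total: 3 components.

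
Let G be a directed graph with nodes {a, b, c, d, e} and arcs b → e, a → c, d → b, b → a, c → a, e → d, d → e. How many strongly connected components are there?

2

{b, d, e} are all mutually reachable — one SCC of size 3.
{a, c} are all mutually reachable — one SCC of size 2.
That gives 2 strongly connected components.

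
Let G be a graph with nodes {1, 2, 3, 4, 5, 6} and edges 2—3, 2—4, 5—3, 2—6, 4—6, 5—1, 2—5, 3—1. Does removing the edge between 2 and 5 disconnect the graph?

After removing 2—5, the path 2-3-5 still connects them, so the edge is not a bridge.

No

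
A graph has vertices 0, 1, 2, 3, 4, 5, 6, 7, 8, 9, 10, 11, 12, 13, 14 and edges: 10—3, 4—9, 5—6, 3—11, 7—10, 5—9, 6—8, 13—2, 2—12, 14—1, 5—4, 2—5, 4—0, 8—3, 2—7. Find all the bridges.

0-4, 1-14, 11-3, 12-2, 13-2

The edges on the cycle 2-5-6-8-3-10-7-2 are not bridges since each lies on that cycle.
But removing 0—4 disconnects 0 from 4; removing 13—2 disconnects 13 from 2; removing 14—1 disconnects 14 from 1; removing 2—12 disconnects 2 from 12 — these are bridges.
In total 5 edges are bridges.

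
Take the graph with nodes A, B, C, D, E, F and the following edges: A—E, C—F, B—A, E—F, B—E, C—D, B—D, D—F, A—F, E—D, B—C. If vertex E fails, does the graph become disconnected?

No

Deleting E leaves 1 component (was 1) (its neighbors A, B, D, F remain connected to each other), so E is not a cut vertex.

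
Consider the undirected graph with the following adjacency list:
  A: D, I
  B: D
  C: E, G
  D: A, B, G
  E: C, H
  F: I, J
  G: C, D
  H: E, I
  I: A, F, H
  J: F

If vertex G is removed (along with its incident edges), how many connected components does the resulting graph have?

With G gone, the remaining components are: {A, B, C, D, E, F, H, I, J}.
That is 1 component.

1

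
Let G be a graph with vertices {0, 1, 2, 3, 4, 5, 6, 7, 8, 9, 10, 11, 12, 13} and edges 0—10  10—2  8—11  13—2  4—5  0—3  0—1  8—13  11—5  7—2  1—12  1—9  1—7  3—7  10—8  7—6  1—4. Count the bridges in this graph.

The edges on the cycle 0-1-7-2-10-0 are not bridges since each lies on that cycle.
But removing 7—6 disconnects 7 from 6; removing 1—12 disconnects 1 from 12; removing 9—1 disconnects 9 from 1 — these are bridges.
That makes 3 bridges.

3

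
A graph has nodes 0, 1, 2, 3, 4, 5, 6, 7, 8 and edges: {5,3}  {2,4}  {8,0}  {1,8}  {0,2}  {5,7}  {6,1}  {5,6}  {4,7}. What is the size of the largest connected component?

Starting from 0 we can reach 0, 1, 2, 3, 4, 5, 6, 7, 8. That is one component of size 9.
The largest has 9 vertices.

9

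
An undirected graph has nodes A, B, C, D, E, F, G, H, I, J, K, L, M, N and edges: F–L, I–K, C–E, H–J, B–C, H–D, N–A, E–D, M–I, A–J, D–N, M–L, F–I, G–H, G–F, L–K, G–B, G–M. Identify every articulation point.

Removing G increases the component count from 1 to 2, so G is a cut vertex.
By contrast removing C leaves 1 component; it is not a cut vertex. No other vertex is a cut vertex either.

G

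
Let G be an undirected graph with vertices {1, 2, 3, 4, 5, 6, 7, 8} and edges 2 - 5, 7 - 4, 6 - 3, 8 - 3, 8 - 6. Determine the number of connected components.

4

1 is isolated — a component by itself.
Starting from 2 we can reach 2, 5. That is one component of size 2.
Starting from 4 we can reach 4, 7. That is one component of size 2.
Starting from 3 we can reach 3, 6, 8. That is one component of size 3.
Total: 4 components.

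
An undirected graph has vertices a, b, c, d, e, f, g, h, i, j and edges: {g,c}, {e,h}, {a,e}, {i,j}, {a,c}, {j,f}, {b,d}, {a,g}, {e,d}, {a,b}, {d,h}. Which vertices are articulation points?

Removing a increases the component count from 2 to 3, so a is a cut vertex.
Removing j increases the component count from 2 to 3, so j is a cut vertex.
By contrast removing h leaves 2 components; it is not a cut vertex. No other vertex is a cut vertex either.

a, j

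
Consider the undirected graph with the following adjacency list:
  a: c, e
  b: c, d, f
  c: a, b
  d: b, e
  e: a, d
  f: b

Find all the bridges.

b-f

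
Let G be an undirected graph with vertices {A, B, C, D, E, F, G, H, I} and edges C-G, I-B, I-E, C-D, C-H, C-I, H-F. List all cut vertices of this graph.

Removing C increases the component count from 2 to 5, so C is a cut vertex.
Removing H increases the component count from 2 to 3, so H is a cut vertex.
Removing I increases the component count from 2 to 4, so I is a cut vertex.
By contrast removing F leaves 2 components; it is not a cut vertex. No other vertex is a cut vertex either.

C, H, I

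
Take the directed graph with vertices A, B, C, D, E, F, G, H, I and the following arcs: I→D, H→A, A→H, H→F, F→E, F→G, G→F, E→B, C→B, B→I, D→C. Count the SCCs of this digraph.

{B, C, D, I} are all mutually reachable — one SCC of size 4.
{F, G} are all mutually reachable — one SCC of size 2.
{A, H} are all mutually reachable — one SCC of size 2.
{E} is an SCC by itself.
That gives 4 strongly connected components.

4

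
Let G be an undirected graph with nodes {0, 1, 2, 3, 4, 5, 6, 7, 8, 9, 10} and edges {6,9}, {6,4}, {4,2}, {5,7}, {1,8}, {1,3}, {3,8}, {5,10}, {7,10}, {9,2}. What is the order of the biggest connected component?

0 is isolated — a component by itself.
Starting from 5 we can reach 5, 7, 10. That is one component of size 3.
Starting from 1 we can reach 1, 3, 8. That is one component of size 3.
Starting from 2 we can reach 2, 4, 6, 9. That is one component of size 4.
The largest has 4 vertices.

4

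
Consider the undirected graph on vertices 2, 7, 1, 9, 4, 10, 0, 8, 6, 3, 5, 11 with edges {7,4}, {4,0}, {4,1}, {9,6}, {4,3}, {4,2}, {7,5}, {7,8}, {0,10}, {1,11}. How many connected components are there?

2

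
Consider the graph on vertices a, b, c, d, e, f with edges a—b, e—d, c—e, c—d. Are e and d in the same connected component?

Yes

From e we can reach c, d, e, which includes d.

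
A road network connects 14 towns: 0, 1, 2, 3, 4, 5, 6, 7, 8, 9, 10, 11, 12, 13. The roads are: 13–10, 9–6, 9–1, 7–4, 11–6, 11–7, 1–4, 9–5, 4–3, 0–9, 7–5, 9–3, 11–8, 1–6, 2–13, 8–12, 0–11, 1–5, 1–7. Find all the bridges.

The edges on the cycle 9-1-7-4-3-9 are not bridges since each lies on that cycle.
But removing 8–11 disconnects 8 from 11; removing 13–10 disconnects 13 from 10; removing 2–13 disconnects 2 from 13; removing 8–12 disconnects 8 from 12 — these are bridges.

10-13, 11-8, 12-8, 13-2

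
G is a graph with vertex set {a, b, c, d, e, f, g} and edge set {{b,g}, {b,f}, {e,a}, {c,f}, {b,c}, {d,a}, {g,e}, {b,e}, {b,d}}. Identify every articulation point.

b

Removing b increases the component count from 1 to 2, so b is a cut vertex.
By contrast removing g leaves 1 component; it is not a cut vertex. No other vertex is a cut vertex either.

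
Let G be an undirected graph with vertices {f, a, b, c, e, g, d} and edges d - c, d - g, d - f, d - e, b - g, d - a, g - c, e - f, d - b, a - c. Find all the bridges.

The edges on the cycle d-e-f-d are not bridges since each lies on that cycle.
Every edge lies on some cycle, so there are no bridges.

none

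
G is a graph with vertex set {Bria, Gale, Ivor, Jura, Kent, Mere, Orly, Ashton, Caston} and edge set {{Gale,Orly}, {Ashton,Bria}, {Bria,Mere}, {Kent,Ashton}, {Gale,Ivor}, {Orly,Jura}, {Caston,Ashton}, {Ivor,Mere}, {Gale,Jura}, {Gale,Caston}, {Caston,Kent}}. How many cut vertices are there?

Removing Gale increases the component count from 1 to 2, so Gale is a cut vertex.
By contrast removing Ivor leaves 1 component; it is not a cut vertex. No other vertex is a cut vertex either.

1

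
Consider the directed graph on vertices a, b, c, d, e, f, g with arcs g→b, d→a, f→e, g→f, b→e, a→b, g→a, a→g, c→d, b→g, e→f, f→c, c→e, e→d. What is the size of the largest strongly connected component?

7

{a, b, c, d, e, f, g} are all mutually reachable — one SCC of size 7.
The largest has 7 vertices.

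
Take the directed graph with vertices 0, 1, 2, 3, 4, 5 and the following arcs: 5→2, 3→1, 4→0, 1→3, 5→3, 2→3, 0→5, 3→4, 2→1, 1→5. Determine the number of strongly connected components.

{0, 1, 2, 3, 4, 5} are all mutually reachable — one SCC of size 6.
That gives 1 strongly connected component.

1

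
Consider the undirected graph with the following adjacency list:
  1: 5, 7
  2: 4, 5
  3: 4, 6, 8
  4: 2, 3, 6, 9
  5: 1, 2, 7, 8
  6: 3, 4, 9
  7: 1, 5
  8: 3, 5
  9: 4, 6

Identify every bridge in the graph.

The edges on the cycle 5-7-1-5 are not bridges since each lies on that cycle.
Every edge lies on some cycle, so there are no bridges.

none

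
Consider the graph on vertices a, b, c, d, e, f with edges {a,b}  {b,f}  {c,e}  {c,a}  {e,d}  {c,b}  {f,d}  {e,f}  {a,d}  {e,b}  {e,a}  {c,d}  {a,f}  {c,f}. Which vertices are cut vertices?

none

Removing e, for instance, still leaves 1 component. No single vertex removal increases the component count — the graph has no articulation points.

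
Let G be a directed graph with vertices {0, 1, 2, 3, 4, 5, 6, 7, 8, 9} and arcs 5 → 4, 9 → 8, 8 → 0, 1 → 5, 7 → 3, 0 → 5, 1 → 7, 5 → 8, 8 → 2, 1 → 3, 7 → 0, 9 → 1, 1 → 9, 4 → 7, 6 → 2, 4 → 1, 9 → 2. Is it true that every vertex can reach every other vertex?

No

There is no directed path from 5 to 6, so the graph is not strongly connected.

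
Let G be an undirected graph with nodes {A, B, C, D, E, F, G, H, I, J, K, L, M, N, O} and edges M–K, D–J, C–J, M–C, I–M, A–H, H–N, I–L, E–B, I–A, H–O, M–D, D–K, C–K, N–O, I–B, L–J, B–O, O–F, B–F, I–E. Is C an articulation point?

Deleting C leaves 2 components (was 2), so C is not a cut vertex.

No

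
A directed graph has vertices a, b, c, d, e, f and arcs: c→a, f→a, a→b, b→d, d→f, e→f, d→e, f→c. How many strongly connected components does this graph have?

{a, b, c, d, e, f} are all mutually reachable — one SCC of size 6.
That gives 1 strongly connected component.

1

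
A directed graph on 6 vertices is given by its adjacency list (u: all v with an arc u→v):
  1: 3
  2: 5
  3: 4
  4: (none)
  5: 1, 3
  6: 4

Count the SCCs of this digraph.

6

{3} is an SCC by itself.
{2} is an SCC by itself.
{1} is an SCC by itself.
{4} is an SCC by itself.
{6} is an SCC by itself.
(and 1 more singleton SCC)
That gives 6 strongly connected components.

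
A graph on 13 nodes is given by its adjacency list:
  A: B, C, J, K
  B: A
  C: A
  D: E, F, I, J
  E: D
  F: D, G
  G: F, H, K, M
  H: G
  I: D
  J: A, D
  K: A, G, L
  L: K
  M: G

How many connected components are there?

1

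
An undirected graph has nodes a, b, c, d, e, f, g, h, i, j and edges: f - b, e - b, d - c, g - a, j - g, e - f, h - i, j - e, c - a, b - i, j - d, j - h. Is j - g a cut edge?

No

After removing j - g, the path j-d-c-a-g still connects them, so the edge is not a bridge.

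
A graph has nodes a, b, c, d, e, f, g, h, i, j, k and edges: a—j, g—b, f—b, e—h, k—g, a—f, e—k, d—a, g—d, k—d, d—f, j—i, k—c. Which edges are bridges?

The edges on the cycle g-d-a-f-b-g are not bridges since each lies on that cycle.
But removing a—j disconnects a from j; removing k—c disconnects k from c; removing e—h disconnects e from h; removing e—k disconnects e from k — these are bridges.
In total 5 edges are bridges.

a-j, c-k, e-h, e-k, i-j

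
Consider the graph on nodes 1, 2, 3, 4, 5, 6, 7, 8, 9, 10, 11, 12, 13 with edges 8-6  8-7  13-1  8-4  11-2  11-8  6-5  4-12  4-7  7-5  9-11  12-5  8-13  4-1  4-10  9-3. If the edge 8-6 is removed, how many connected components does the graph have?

1

8 and 6 are still connected via 8-7-5-6, so the component count stays at 1.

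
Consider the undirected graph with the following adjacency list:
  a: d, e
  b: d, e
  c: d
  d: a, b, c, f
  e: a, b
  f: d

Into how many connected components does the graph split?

1

Starting from a we can reach a, b, c, d, e, f. That is one component of size 6.
Total: 1 component.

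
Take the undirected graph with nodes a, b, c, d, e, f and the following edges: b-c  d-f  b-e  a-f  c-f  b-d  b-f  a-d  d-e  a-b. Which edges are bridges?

The edges on the cycle b-c-f-b are not bridges since each lies on that cycle.
Every edge lies on some cycle, so there are no bridges.

none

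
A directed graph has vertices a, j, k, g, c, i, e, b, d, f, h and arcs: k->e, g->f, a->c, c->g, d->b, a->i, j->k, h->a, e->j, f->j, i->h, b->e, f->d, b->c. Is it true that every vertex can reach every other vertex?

There is no directed path from c to a, so the graph is not strongly connected.

No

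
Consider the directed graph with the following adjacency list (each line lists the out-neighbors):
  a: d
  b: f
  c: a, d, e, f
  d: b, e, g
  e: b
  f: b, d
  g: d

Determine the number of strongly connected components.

3

{b, d, e, f, g} are all mutually reachable — one SCC of size 5.
{a} is an SCC by itself.
{c} is an SCC by itself.
That gives 3 strongly connected components.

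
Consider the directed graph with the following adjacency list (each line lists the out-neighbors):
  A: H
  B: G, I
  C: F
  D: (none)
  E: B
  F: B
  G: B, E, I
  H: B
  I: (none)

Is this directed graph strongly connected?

No

There is no directed path from G to D, so the graph is not strongly connected.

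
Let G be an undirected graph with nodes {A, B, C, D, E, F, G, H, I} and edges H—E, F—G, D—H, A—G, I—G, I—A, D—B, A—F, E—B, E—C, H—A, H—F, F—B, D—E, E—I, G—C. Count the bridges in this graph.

The edges on the cycle H-E-I-G-A-H are not bridges since each lies on that cycle.
Every edge lies on some cycle, so there are no bridges.

0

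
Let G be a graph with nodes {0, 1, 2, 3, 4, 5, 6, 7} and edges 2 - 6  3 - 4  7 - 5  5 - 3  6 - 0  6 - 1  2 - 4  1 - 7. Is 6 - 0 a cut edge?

Removing 6 - 0 leaves no path between 6 and 0: the component count goes from 1 to 2. So it is a bridge.

Yes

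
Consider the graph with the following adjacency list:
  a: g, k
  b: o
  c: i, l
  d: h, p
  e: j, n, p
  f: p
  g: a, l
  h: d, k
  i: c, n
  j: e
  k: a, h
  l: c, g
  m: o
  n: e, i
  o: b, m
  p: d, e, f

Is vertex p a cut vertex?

Yes

Deleting p raises the number of components from 2 to 3, so p is a cut vertex.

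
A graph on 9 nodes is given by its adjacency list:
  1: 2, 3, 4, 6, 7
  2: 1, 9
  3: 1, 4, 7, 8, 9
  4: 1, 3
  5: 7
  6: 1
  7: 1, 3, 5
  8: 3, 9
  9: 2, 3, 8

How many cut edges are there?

2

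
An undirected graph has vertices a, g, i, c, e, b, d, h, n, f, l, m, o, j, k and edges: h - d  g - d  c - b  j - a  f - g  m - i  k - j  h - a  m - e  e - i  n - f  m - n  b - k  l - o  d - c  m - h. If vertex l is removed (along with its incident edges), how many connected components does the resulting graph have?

2

With l gone, the remaining components are: {o}; {a, b, c, d, e, f, g, h, i, j, k, m, n}.
That is 2 components.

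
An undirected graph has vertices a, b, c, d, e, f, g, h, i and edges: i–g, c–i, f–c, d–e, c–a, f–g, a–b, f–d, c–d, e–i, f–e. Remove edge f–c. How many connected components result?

2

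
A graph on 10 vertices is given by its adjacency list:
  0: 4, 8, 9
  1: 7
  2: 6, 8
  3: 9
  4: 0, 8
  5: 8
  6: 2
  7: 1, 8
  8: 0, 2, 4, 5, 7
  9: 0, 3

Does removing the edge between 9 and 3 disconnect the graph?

Removing 9-3 leaves no path between 9 and 3: the component count goes from 1 to 2. So it is a bridge.

Yes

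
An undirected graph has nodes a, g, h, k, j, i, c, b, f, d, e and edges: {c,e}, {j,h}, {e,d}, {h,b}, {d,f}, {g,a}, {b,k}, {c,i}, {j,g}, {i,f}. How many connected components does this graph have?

2

Starting from c we can reach c, d, e, f, i. That is one component of size 5.
Starting from a we can reach a, b, g, h, j, k. That is one component of size 6.
Total: 2 components.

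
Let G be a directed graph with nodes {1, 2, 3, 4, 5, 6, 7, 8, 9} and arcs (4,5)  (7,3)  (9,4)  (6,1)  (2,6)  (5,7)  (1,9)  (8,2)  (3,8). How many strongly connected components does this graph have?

{1, 2, 3, 4, 5, 6, 7, 8, 9} are all mutually reachable — one SCC of size 9.
That gives 1 strongly connected component.

1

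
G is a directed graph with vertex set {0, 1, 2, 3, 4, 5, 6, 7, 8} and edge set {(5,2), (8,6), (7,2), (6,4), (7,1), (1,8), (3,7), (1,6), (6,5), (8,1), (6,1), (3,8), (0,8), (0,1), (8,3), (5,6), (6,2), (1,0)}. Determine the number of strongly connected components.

3

{0, 1, 3, 5, 6, 7, 8} are all mutually reachable — one SCC of size 7.
{4} is an SCC by itself.
{2} is an SCC by itself.
That gives 3 strongly connected components.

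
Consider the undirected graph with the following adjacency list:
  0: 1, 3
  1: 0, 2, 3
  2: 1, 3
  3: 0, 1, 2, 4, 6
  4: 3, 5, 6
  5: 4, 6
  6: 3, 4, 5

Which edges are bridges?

The edges on the cycle 3-6-5-4-3 are not bridges since each lies on that cycle.
Every edge lies on some cycle, so there are no bridges.

none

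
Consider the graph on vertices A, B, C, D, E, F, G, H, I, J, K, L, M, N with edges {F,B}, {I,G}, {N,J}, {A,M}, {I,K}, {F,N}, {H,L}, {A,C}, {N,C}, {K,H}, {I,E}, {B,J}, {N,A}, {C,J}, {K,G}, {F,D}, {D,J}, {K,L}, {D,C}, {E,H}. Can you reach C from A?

Yes

From A we can reach A, B, C, D, F, J, M, N, which includes C.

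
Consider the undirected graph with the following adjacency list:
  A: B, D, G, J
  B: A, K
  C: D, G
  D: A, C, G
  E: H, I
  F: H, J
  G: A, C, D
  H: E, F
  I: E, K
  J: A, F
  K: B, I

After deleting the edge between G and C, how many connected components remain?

1

G and C are still connected via G-D-C, so the component count stays at 1.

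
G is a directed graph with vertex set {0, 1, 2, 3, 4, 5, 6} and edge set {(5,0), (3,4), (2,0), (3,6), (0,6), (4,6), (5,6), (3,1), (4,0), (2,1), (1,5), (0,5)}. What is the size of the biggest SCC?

2

{0, 5} are all mutually reachable — one SCC of size 2.
{4} is an SCC by itself.
{6} is an SCC by itself.
{2} is an SCC by itself.
{3} is an SCC by itself.
(and 1 more singleton SCC)
The largest has 2 vertices.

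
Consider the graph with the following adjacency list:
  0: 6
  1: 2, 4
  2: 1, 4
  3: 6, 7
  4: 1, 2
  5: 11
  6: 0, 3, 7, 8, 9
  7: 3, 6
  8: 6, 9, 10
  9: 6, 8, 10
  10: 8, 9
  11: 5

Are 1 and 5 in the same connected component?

The component containing 1 is {1, 2, 4}, and 5 is not in it.

No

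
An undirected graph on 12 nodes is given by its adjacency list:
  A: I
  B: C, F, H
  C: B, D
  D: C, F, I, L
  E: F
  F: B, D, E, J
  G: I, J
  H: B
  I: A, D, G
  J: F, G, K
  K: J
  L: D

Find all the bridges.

The edges on the cycle F-B-C-D-I-G-J-F are not bridges since each lies on that cycle.
But removing E-F disconnects E from F; removing J-K disconnects J from K; removing I-A disconnects I from A; removing B-H disconnects B from H — these are bridges.
In total 5 edges are bridges.

A-I, B-H, D-L, E-F, J-K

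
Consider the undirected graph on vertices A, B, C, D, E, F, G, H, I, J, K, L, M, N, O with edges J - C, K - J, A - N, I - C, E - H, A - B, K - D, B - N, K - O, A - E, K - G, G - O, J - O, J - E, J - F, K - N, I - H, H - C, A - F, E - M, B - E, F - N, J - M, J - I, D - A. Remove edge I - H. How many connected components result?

2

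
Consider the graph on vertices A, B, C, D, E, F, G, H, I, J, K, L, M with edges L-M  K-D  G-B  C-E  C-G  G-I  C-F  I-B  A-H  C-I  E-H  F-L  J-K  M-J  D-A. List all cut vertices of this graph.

Removing C increases the component count from 1 to 2, so C is a cut vertex.
By contrast removing G leaves 1 component; it is not a cut vertex. No other vertex is a cut vertex either.

C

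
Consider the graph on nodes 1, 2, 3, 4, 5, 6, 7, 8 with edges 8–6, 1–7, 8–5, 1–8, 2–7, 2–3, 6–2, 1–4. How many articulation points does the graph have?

Removing 1 increases the component count from 1 to 2, so 1 is a cut vertex.
Removing 2 increases the component count from 1 to 2, so 2 is a cut vertex.
Removing 8 increases the component count from 1 to 2, so 8 is a cut vertex.
By contrast removing 5 leaves 1 component; it is not a cut vertex. No other vertex is a cut vertex either.

3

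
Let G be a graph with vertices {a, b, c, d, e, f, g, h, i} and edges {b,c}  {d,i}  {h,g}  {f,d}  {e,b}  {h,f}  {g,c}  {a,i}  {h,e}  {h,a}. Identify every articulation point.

h

Removing h increases the component count from 1 to 2, so h is a cut vertex.
By contrast removing d leaves 1 component; it is not a cut vertex. No other vertex is a cut vertex either.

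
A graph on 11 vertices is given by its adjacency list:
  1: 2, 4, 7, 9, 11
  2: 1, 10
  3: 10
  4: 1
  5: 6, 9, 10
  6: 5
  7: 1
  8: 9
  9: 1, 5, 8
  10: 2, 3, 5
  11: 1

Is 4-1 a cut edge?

Removing 4-1 leaves no path between 4 and 1: the component count goes from 1 to 2. So it is a bridge.

Yes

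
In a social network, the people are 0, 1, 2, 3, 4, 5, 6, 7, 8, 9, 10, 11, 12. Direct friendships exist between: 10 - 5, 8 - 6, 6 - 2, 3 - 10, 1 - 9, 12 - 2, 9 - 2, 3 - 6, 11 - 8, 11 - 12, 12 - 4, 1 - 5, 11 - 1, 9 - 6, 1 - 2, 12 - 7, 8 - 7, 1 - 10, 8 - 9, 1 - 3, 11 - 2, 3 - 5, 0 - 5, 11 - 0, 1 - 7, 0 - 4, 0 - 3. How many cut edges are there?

0

The edges on the cycle 11-0-5-3-1-11 are not bridges since each lies on that cycle.
Every edge lies on some cycle, so there are no bridges.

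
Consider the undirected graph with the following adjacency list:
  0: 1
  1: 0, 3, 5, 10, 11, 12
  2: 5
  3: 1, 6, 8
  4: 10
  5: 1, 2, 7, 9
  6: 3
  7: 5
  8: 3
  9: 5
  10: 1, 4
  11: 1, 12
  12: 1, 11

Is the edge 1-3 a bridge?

Removing 1-3 leaves no path between 1 and 3: the component count goes from 1 to 2. So it is a bridge.

Yes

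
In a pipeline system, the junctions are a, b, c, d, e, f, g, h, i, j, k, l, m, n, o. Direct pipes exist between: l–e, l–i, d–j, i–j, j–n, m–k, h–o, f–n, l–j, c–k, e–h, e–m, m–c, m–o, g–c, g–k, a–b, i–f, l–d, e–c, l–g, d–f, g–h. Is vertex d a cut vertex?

Deleting d leaves 2 components (was 2), so d is not a cut vertex.

No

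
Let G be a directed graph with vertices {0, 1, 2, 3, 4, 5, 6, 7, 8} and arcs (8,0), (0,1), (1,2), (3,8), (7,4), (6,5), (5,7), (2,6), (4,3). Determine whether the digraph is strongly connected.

Yes

From 7 we can reach every vertex (0, 1, 2, 3, 4, 5, 6, 7, 8), and every vertex can reach 7 (0, 1, 2, 3, 4, 5, 6, 7, 8). So the whole graph is one strongly connected component.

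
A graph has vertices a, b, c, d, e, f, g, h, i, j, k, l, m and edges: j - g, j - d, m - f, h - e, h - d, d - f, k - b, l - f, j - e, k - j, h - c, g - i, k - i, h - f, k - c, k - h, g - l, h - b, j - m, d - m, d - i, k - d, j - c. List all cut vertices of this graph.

Removing f, for instance, still leaves 2 components. No single vertex removal increases the component count — the graph has no articulation points.

none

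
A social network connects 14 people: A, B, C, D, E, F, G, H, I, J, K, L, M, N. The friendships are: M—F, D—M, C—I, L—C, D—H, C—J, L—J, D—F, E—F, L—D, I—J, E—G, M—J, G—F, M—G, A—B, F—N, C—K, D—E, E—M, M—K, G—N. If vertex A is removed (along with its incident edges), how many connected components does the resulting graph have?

With A gone, the remaining components are: {B}; {C, D, E, F, G, H, I, J, K, L, M, N}.
That is 2 components.

2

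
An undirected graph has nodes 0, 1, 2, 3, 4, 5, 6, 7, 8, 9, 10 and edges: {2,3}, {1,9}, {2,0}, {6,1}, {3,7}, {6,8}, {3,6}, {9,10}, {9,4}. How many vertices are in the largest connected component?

10

5 is isolated — a component by itself.
Starting from 0 we can reach 0, 1, 2, 3, 4, 6, 7, 8, 9, 10. That is one component of size 10.
The largest has 10 vertices.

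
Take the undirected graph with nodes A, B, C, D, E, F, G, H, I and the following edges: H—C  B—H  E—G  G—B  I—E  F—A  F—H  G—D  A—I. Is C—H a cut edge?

Yes

Removing C—H leaves no path between C and H: the component count goes from 1 to 2. So it is a bridge.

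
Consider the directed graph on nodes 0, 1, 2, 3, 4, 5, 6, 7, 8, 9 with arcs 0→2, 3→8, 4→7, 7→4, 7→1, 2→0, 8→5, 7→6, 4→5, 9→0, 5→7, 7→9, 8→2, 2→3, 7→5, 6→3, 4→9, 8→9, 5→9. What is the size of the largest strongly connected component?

{0, 2, 3, 4, 5, 6, 7, 8, 9} are all mutually reachable — one SCC of size 9.
{1} is an SCC by itself.
The largest has 9 vertices.

9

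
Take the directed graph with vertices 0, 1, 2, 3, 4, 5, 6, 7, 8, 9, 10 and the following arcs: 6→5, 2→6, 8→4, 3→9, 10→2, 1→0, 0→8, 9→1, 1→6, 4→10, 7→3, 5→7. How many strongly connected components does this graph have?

{0, 1, 2, 3, 4, 5, 6, 7, 8, 9, 10} are all mutually reachable — one SCC of size 11.
That gives 1 strongly connected component.

1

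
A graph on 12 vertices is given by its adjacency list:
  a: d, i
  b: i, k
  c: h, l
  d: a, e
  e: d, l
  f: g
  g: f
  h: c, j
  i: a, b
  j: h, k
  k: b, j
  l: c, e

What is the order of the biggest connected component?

Starting from f we can reach f, g. That is one component of size 2.
Starting from a we can reach a, b, c, d, e, h, i, j, k, l. That is one component of size 10.
The largest has 10 vertices.

10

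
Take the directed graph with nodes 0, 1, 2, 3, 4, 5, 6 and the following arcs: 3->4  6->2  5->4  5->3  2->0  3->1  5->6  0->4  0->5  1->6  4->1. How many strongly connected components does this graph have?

1

{0, 1, 2, 3, 4, 5, 6} are all mutually reachable — one SCC of size 7.
That gives 1 strongly connected component.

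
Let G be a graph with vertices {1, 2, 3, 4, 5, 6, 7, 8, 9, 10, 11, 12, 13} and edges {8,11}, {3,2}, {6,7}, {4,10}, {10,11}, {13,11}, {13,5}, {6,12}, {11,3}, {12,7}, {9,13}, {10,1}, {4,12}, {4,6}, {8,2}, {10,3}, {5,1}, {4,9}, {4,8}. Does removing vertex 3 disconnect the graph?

No

Deleting 3 leaves 1 component (was 1) (its neighbors 2, 10, 11 remain connected to each other), so 3 is not a cut vertex.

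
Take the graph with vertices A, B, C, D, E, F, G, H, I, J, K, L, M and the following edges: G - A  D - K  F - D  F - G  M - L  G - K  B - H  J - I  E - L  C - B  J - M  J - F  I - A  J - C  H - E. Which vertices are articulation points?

J

Removing J increases the component count from 1 to 2, so J is a cut vertex.
By contrast removing I leaves 1 component; it is not a cut vertex. No other vertex is a cut vertex either.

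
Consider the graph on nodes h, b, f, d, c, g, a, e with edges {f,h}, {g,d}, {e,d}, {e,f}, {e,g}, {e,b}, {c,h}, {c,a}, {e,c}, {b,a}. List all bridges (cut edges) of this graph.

The edges on the cycle e-g-d-e are not bridges since each lies on that cycle.
Every edge lies on some cycle, so there are no bridges.

none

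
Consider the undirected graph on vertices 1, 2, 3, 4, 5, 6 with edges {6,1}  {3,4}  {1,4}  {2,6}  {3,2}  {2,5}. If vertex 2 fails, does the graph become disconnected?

Deleting 2 raises the number of components from 1 to 2, so 2 is a cut vertex.

Yes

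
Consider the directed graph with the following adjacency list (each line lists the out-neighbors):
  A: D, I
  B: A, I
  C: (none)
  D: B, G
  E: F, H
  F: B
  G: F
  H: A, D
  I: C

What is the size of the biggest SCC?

5

{A, B, D, F, G} are all mutually reachable — one SCC of size 5.
{I} is an SCC by itself.
{H} is an SCC by itself.
{C} is an SCC by itself.
{E} is an SCC by itself.
The largest has 5 vertices.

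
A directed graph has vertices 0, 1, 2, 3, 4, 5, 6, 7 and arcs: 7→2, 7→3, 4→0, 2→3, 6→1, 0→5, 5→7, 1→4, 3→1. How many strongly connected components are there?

{0, 1, 2, 3, 4, 5, 7} are all mutually reachable — one SCC of size 7.
{6} is an SCC by itself.
That gives 2 strongly connected components.

2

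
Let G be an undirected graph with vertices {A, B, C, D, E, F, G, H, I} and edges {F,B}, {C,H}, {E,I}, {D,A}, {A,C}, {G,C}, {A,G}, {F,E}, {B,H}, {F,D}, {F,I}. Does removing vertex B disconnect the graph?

No

Deleting B leaves 1 component (was 1) (its neighbors F, H remain connected to each other), so B is not a cut vertex.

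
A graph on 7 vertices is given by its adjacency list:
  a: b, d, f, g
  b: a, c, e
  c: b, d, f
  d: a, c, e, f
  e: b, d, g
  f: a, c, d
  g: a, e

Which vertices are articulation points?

none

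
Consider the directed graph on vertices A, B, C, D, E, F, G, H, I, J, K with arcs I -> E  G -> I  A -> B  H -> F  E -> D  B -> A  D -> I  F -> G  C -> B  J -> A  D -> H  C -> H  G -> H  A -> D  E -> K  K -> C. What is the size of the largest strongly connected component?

10

{A, B, C, D, E, F, G, H, I, K} are all mutually reachable — one SCC of size 10.
{J} is an SCC by itself.
The largest has 10 vertices.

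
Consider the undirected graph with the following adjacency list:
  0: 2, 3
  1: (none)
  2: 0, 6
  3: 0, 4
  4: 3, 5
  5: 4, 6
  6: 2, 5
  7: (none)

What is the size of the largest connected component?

6

7 is isolated — a component by itself.
1 is isolated — a component by itself.
Starting from 0 we can reach 0, 2, 3, 4, 5, 6. That is one component of size 6.
The largest has 6 vertices.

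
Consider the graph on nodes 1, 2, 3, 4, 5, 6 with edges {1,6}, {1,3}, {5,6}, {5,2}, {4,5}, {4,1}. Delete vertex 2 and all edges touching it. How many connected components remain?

With 2 gone, the remaining components are: {1, 3, 4, 5, 6}.
That is 1 component.

1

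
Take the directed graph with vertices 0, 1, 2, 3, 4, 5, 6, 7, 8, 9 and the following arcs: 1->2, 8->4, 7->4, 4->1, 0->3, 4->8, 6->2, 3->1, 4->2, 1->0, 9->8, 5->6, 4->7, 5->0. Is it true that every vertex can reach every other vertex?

No

There is no directed path from 3 to 6, so the graph is not strongly connected.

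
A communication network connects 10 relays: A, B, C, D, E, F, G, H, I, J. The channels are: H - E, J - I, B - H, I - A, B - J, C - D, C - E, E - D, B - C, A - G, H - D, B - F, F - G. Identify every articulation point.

Removing B increases the component count from 1 to 2, so B is a cut vertex.
By contrast removing H leaves 1 component; it is not a cut vertex. No other vertex is a cut vertex either.

B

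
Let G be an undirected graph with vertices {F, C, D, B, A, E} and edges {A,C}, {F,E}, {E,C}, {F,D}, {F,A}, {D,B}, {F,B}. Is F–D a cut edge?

After removing F–D, the path F-B-D still connects them, so the edge is not a bridge.

No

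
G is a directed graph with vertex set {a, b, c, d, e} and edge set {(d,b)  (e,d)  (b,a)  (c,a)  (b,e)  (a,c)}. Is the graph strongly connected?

No

There is no directed path from a to e, so the graph is not strongly connected.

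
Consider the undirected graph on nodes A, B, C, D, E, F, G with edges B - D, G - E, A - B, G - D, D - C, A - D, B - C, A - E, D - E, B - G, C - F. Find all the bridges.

The edges on the cycle A-B-G-E-D-A are not bridges since each lies on that cycle.
But removing F - C disconnects F from C — this is a bridge.

C-F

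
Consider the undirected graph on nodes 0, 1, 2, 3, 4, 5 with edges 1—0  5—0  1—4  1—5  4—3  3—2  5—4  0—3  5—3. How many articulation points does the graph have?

Removing 3 increases the component count from 1 to 2, so 3 is a cut vertex.
By contrast removing 1 leaves 1 component; it is not a cut vertex. No other vertex is a cut vertex either.

1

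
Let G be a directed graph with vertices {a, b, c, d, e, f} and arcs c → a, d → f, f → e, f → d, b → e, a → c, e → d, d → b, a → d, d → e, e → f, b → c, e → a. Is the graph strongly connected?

From d we can reach every vertex (a, b, c, d, e, f), and every vertex can reach d (a, b, c, d, e, f). So the whole graph is one strongly connected component.

Yes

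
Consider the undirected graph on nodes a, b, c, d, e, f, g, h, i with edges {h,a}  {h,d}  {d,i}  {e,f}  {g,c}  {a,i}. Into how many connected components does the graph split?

4

b is isolated — a component by itself.
Starting from c we can reach c, g. That is one component of size 2.
Starting from e we can reach e, f. That is one component of size 2.
Starting from a we can reach a, d, h, i. That is one component of size 4.
Total: 4 components.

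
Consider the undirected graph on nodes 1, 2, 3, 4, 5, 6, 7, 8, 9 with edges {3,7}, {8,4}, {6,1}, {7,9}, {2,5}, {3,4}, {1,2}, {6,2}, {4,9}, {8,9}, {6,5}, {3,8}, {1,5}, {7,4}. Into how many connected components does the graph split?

2

Starting from 1 we can reach 1, 2, 5, 6. That is one component of size 4.
Starting from 3 we can reach 3, 4, 7, 8, 9. That is one component of size 5.
Total: 2 components.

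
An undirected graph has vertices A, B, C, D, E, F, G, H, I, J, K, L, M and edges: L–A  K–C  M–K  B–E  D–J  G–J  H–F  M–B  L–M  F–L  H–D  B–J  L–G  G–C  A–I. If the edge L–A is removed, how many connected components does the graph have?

2

Before removal there is 1 component.
L–A is a bridge — removing it separates L's side from A's side.
After removal: 2 components.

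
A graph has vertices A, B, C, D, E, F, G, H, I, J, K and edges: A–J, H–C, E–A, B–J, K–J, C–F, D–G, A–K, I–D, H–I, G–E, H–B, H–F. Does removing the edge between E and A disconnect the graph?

No

After removing E–A, the path E-G-D-I-H-B-J-A still connects them, so the edge is not a bridge.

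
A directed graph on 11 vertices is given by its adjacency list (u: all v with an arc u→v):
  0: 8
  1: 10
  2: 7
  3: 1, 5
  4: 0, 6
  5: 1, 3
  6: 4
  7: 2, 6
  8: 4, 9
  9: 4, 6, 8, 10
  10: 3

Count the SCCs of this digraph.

{0, 4, 6, 8, 9} are all mutually reachable — one SCC of size 5.
{1, 3, 5, 10} are all mutually reachable — one SCC of size 4.
{2, 7} are all mutually reachable — one SCC of size 2.
That gives 3 strongly connected components.

3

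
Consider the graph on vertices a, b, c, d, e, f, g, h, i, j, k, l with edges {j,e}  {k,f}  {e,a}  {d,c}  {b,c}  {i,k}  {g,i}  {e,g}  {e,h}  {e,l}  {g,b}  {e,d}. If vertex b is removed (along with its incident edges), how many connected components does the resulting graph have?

1

With b gone, the remaining components are: {a, c, d, e, f, g, h, i, j, k, l}.
That is 1 component.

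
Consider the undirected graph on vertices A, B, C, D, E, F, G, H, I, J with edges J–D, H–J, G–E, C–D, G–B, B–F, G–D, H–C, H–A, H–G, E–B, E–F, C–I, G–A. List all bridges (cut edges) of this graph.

C-I

The edges on the cycle G-E-F-B-G are not bridges since each lies on that cycle.
But removing C–I disconnects C from I — this is a bridge.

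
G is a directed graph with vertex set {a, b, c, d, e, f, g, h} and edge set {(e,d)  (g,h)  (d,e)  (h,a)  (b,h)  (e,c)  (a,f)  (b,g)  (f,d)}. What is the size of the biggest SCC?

2

{d, e} are all mutually reachable — one SCC of size 2.
{a} is an SCC by itself.
{h} is an SCC by itself.
{c} is an SCC by itself.
{b} is an SCC by itself.
(and 2 more singleton SCCs)
The largest has 2 vertices.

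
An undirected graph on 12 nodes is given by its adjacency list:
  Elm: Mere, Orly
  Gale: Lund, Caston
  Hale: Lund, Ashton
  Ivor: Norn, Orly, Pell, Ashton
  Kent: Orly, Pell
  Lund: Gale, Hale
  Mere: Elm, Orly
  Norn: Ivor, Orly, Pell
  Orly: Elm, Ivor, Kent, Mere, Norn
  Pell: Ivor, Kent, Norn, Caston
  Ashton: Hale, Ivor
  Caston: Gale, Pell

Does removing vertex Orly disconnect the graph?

Deleting Orly raises the number of components from 1 to 2, so Orly is a cut vertex.

Yes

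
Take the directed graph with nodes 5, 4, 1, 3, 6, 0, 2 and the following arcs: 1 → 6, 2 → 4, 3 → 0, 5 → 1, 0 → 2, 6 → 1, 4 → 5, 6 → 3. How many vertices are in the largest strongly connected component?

7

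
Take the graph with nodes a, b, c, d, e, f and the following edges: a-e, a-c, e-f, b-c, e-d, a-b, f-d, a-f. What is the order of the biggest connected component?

6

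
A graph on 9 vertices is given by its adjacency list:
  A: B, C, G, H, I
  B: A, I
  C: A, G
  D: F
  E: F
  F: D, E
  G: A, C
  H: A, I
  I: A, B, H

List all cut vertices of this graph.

A, F

Removing A increases the component count from 2 to 3, so A is a cut vertex.
Removing F increases the component count from 2 to 3, so F is a cut vertex.
By contrast removing B leaves 2 components; it is not a cut vertex. No other vertex is a cut vertex either.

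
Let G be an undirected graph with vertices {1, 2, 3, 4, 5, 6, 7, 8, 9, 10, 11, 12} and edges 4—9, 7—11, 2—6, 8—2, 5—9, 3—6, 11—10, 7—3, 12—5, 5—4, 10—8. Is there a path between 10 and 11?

Yes

From 10 we can reach 2, 3, 6, 7, 8, 10, 11, which includes 11.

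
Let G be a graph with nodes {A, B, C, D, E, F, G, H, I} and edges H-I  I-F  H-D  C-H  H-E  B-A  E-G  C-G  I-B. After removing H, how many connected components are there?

With H gone, the remaining components are: {D}; {C, E, G}; {A, B, F, I}.
That is 3 components.

3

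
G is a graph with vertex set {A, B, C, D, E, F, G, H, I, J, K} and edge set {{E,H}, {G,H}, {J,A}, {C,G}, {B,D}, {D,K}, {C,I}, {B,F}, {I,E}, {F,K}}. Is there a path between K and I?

The component containing K is {B, D, F, K}, and I is not in it.

No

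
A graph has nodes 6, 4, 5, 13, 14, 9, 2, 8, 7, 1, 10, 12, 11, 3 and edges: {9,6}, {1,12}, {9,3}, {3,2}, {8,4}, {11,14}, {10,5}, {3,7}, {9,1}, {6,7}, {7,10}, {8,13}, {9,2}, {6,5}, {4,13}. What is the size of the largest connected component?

Starting from 11 we can reach 11, 14. That is one component of size 2.
Starting from 4 we can reach 4, 8, 13. That is one component of size 3.
Starting from 1 we can reach 1, 2, 3, 5, 6, 7, 9, 10, 12. That is one component of size 9.
The largest has 9 vertices.

9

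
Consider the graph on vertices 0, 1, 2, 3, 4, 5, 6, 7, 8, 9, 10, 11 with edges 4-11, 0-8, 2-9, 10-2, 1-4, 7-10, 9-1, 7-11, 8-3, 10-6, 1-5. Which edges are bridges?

0-8, 1-5, 10-6, 3-8

The edges on the cycle 7-10-2-9-1-4-11-7 are not bridges since each lies on that cycle.
But removing 6-10 disconnects 6 from 10; removing 8-3 disconnects 8 from 3; removing 0-8 disconnects 0 from 8; removing 1-5 disconnects 1 from 5 — these are bridges.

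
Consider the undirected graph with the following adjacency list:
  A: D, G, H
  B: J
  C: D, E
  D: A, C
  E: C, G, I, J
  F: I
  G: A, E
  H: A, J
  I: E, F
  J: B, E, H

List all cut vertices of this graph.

E, I, J

Removing E increases the component count from 1 to 2, so E is a cut vertex.
Removing I increases the component count from 1 to 2, so I is a cut vertex.
Removing J increases the component count from 1 to 2, so J is a cut vertex.
By contrast removing G leaves 1 component; it is not a cut vertex. No other vertex is a cut vertex either.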